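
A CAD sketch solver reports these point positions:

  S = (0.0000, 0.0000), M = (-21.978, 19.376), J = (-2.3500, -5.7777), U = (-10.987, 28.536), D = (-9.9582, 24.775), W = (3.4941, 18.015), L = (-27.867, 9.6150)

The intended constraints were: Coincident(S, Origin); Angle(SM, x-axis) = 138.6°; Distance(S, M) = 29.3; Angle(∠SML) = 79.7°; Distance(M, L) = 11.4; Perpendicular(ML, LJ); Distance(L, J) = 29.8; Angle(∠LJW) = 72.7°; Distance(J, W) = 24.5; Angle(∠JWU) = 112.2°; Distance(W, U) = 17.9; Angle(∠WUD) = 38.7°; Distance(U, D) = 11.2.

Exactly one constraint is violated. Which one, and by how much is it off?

Distance(U, D) = 11.2 — off by 7.30.

S = (0.00, 0.00) ✓; SM at 138.6° ✓; |SM| = 29.30 ✓; ∠SML = 79.70° ✓; |ML| = 11.40 ✓; ∠(ML, LJ) = 90.00° ✓; |LJ| = 29.80 ✓; ∠LJW = 72.70° ✓; |JW| = 24.50 ✓; ∠JWU = 112.2° ✓; |WU| = 17.90 ✓; ∠WUD = 38.70° ✓; |UD| = 3.899 ✗.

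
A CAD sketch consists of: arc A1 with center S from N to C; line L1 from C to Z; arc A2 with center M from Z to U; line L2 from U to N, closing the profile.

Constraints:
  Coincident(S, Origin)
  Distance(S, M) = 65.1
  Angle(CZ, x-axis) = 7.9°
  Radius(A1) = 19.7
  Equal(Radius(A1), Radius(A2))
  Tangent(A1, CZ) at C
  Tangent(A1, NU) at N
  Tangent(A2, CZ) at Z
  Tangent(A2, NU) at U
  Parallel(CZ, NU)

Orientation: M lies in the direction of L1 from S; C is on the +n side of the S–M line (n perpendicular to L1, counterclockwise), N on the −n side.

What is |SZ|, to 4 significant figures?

68.02

The slot axis is L1's direction at 7.9°, so u = (cos 7.9°, sin 7.9°) = (0.9905, 0.1374) and n = (−sin 7.9°, cos 7.9°) = (-0.1374, 0.9905). S is at the origin and M lies 65.1 along u from S, so M = 65.1·u = (64.48, 8.948). Tangency of A1 to both parallel lines with radius 19.7 puts C and N at S ± 19.7·n: C = (-2.708, 19.51), N = (2.708, -19.51). Equal radii place Z and U the same way about M: Z = M + 19.7·n = (61.77, 28.46), U = M − 19.7·n = (67.19, -10.57). Then |SZ| = |Z − S| = 68.02.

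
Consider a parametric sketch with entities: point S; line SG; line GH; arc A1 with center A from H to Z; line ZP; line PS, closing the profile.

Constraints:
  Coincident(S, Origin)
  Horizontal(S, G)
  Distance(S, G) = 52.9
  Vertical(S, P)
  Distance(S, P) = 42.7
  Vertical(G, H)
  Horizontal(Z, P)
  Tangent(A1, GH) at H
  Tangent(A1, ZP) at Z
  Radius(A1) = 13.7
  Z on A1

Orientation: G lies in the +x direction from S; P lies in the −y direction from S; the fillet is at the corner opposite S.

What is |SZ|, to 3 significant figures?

58.0

S is at the origin; S and G share the same y with |SG| = 52.9 and G on the +x side, so G = (52.9, 0.00). SP is vertical with |SP| = 42.7 and P on the −y side, so P = (0.00, -42.7). The virtual corner opposite S is at (52.9, -42.7). A1 meets GH tangentially, so AH is at right angles to GH and since A1 is tangent to ZP there, AZ ⟂ ZP, with radius 13.7, so the center A sits 13.7 in from both sides at A = (39.2, -29.0). That places the tangent points at H = (52.9, -29.0) on GH and Z = (39.2, -42.7) on ZP. Then |SZ| = |Z − S| = 58.0.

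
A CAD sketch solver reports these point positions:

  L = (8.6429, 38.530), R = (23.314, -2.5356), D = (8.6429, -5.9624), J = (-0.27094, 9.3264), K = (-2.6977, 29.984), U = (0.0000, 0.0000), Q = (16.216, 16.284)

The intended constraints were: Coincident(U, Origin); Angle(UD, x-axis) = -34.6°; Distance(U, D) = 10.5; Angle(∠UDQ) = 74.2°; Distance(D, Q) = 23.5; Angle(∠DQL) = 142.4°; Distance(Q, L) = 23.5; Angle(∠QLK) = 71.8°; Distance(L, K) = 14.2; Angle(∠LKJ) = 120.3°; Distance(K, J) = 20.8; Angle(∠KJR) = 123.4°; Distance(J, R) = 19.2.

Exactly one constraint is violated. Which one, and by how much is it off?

Distance(J, R) = 19.2 — off by 7.20.

U = (0.00, 0.00) ✓; UD at -34.60° ✓; |UD| = 10.50 ✓; ∠UDQ = 74.20° ✓; |DQ| = 23.50 ✓; ∠DQL = 142.4° ✓; |QL| = 23.50 ✓; ∠QLK = 71.80° ✓; |LK| = 14.20 ✓; ∠LKJ = 120.3° ✓; |KJ| = 20.80 ✓; ∠KJR = 123.4° ✓; |JR| = 26.40 ✗.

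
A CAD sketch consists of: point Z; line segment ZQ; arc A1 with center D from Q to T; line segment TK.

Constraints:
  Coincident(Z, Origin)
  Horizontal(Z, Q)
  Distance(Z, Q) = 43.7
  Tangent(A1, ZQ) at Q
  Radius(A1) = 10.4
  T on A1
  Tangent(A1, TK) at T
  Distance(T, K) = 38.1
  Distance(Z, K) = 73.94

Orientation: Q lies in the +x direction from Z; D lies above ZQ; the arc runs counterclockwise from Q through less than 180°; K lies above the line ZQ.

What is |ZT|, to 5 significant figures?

54.954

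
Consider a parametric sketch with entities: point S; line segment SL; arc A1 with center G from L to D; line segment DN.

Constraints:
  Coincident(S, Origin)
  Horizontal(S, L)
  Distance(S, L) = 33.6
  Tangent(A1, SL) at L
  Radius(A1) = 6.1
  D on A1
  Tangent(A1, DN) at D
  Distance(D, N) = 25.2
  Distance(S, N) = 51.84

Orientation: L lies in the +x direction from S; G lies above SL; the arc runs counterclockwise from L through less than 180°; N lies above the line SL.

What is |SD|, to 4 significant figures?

40.07

Checks: |SL| = 33.60 ✓; |GD| = 6.100 ✓; ∠(GD, DN) = 90.00° ✓; |DN| = 25.20 ✓; |SN| = 51.84 ✓.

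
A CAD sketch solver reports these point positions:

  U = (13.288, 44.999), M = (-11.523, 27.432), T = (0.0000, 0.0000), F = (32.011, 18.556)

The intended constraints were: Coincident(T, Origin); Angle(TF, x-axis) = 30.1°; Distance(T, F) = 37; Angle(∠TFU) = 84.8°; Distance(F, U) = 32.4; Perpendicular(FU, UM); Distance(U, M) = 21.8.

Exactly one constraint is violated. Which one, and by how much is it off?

Distance(U, M) = 21.8 — off by 8.60.

T = (0.00, 0.00) ✓; TF at 30.10° ✓; |TF| = 37.00 ✓; ∠TFU = 84.80° ✓; |FU| = 32.40 ✓; ∠(FU, UM) = 90.00° ✓; |UM| = 30.40 ✗.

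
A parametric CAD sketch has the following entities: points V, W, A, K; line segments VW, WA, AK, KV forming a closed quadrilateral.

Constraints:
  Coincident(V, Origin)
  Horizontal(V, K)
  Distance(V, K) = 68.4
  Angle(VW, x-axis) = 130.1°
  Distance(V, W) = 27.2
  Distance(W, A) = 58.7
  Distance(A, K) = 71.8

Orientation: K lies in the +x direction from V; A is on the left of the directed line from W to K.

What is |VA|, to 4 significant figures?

64.80

V is at the origin; VK is horizontal with |VK| = 68.4 and K in +x, so K = (68.4, 0). VW runs at 130.1° with |VW| = 27.2, so W = (-17.52, 20.81). A is determined by |WA| = 58.7 and |AK| = 71.8 together: it lies at the intersection of circle(W, 58.7) and circle(K, 71.8). With |WK| = 88.40, the foot of the radical line on WK is 34.53 from W and the perpendicular offset is √(58.7² − 34.53²) = 47.47. Taking the left-of-WK solution: A = (27.21, 58.81).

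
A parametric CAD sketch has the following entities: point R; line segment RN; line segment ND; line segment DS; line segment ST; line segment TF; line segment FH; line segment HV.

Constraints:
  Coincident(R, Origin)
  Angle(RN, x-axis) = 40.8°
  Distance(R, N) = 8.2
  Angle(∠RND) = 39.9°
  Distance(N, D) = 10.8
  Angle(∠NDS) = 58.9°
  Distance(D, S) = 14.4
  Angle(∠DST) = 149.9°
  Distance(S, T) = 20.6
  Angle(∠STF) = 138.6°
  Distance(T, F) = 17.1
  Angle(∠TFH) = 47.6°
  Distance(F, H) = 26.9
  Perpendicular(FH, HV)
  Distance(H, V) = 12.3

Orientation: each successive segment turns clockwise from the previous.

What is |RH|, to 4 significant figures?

15.78

R is at the origin; RN runs at 40.8° with length 8.2, so N = (6.207, 5.358). ∠RND = 39.9° gives ND at -99.30° from the x-axis; with |ND| = 10.8, D = (4.462, -5.300). ∠NDS = 58.9° gives DS at 139.6° from the x-axis; with |DS| = 14.4, S = (-6.504, 4.033). ∠DST = 149.9° gives ST at 109.5° from the x-axis; with |ST| = 20.6, T = (-13.38, 23.45). ∠STF = 138.6° gives TF at 68.10° from the x-axis; with |TF| = 17.1, F = (-7.002, 39.32). ∠TFH = 47.6° gives FH at -64.30° from the x-axis; with |FH| = 26.9, H = (4.663, 15.08). Then |RH| = |H − R| = 15.78.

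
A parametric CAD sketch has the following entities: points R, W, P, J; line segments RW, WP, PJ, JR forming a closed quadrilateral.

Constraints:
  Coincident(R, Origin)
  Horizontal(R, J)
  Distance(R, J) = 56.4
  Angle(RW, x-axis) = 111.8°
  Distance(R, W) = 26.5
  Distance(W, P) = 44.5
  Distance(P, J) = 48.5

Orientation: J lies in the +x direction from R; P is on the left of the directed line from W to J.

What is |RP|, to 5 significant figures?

52.003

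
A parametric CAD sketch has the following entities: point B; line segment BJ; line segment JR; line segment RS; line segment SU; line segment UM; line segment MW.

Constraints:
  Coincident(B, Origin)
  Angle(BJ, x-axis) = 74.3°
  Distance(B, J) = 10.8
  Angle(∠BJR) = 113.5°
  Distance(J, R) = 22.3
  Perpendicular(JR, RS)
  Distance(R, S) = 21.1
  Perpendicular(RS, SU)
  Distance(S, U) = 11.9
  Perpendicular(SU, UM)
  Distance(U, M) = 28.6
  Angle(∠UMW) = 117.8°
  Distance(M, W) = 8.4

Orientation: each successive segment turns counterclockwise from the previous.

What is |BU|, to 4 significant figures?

18.48

B is at the origin; BJ runs at 74.3° with length 10.8, so J = (2.922, 10.40). ∠BJR = 113.5° gives JR at 140.8° from the x-axis; with |JR| = 22.3, R = (-14.36, 24.49). JR ⟂ RS, so RS runs at -129.2°; with |RS| = 21.1, S = (-27.69, 8.140). RS is perpendicular to SU, so SU runs at -39.20°; with |SU| = 11.9, U = (-18.47, 0.6188). Then |BU| = |U − B| = 18.48.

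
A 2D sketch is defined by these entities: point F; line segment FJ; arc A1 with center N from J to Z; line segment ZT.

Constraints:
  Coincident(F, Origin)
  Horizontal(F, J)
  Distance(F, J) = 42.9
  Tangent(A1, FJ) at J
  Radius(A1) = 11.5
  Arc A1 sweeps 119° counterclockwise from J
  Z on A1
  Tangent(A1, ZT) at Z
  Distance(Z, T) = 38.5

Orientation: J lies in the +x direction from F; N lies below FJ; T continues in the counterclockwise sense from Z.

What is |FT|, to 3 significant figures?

72.3

F is at the origin; FJ is horizontal with |FJ| = 42.9 and J on the +x side, so J = (42.9, 0.00). Tangency of A1 to FJ means the radius NJ is perpendicular to FJ, so N = J + (0, -11.5) = (42.9, -11.5). On A1, J sits at bearing 90° from N; a 119° counterclockwise sweep puts Z at bearing 209°, so Z = N + 11.5·(cos 209°, sin 209°) = (32.8, -17.1). Since A1 is tangent to ZT there, NZ ⟂ ZT, so ZT runs along (−sin 209°, cos 209°); with |ZT| = 38.5, T = (51.5, -50.7). Then |FT| = |T − F| = 72.3.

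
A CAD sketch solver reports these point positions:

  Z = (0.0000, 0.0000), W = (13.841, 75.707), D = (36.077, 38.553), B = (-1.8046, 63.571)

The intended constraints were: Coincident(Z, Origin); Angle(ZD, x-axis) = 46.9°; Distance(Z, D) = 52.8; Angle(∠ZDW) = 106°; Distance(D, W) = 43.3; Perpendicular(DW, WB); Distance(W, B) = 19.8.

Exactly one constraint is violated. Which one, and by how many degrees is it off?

Perpendicular(DW, WB) — off by 6.90°.

Z = (0.00, 0.00) ✓; ZD at 46.90° ✓; |ZD| = 52.80 ✓; ∠ZDW = 106.0° ✓; |DW| = 43.30 ✓; ∠(DW, WB) = 96.90° ✗; |WB| = 19.80 ✓.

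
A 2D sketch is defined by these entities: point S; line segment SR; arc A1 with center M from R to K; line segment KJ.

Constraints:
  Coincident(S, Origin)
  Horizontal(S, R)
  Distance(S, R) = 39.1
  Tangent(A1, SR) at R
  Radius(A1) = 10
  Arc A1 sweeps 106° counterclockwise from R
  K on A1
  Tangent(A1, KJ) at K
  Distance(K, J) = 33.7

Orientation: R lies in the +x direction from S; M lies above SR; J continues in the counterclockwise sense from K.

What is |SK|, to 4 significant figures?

50.36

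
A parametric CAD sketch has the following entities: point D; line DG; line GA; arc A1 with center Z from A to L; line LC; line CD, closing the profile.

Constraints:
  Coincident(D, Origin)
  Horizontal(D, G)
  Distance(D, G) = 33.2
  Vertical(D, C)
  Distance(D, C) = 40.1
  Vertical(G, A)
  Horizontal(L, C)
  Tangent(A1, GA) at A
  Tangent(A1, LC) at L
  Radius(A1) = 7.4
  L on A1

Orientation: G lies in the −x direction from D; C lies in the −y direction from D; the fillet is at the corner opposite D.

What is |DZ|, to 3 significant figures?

41.7

D is at the origin; DG is horizontal with |DG| = 33.2 and G on the −x side, so G = (-33.2, 0.00). D and C share the same x with |DC| = 40.1 and C on the −y side, so C = (0.00, -40.1). The virtual corner opposite D is at (-33.2, -40.1). The tangent condition forces ZA to be normal to GA and since A1 is tangent to LC there, ZL ⟂ LC, with radius 7.4, so the center Z sits 7.4 in from both sides at Z = (-25.8, -32.7). Then |DZ| = |Z − D| = 41.7.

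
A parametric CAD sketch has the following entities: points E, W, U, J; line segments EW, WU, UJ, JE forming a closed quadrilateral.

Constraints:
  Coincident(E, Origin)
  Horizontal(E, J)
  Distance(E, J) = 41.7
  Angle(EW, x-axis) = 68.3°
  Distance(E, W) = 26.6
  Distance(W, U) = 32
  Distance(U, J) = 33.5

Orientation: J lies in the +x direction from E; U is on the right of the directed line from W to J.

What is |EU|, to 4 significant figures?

11.57

E is at the origin; E and J share the same y with |EJ| = 41.7 and J in +x, so J = (41.7, 0). EW runs at 68.3° with |EW| = 26.6, so W = (9.835, 24.71). U is determined by |WU| = 32.0 and |UJ| = 33.5 together: it lies at the intersection of circle(W, 32.0) and circle(J, 33.5). With |WJ| = 40.33, the foot of the radical line on WJ is 18.94 from W and the perpendicular offset is √(32.0² − 18.94²) = 25.79. Taking the right-of-WJ solution: U = (8.999, -7.274).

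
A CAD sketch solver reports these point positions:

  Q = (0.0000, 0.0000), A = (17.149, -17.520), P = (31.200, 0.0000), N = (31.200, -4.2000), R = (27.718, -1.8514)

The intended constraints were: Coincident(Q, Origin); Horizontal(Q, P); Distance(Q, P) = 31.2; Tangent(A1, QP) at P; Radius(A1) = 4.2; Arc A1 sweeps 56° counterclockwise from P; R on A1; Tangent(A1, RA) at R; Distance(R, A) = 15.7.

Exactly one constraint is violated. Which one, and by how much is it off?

Distance(R, A) = 15.7 — off by 3.20.

Q = (0.00, 0.00) ✓; Q.y = 0.00, P.y = 0.00 ✓; |QP| = 31.20 ✓; ∠(NP, PQ) = 90.00° ✓; |NP| = 4.200 ✓; bearing(N→R) − bearing(N→P) = 56.00° ✓; |NR| = 4.200 ✓; ∠(NR, RA) = 90.00° ✓; |RA| = 18.90 ✗.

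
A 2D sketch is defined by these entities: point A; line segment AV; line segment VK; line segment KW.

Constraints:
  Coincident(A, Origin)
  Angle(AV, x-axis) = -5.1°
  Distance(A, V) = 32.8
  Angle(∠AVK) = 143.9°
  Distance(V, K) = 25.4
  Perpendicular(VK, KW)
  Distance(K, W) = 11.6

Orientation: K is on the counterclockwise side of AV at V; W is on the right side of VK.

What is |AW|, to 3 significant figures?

60.4

A is at the origin; AV runs at -5.1° with length 32.8, so V = 32.8·(cos -5.1°, sin -5.1°) = (32.7, -2.92). ∠AVK = 143.9°, so VK runs at -5.1° + (180° − 143.9°) = 31.0° from the x-axis; with |VK| = 25.4, K = V + 25.4·(cos 31.0°, sin 31.0°) = (54.4, 10.2). The perpendicularity gives KW at right angles to VK; with |KW| = 11.6 on the right of VK, W = K + 11.6·(0.515, -0.857) = (60.4, 0.223). Then |AW| = |W − A| = 60.4.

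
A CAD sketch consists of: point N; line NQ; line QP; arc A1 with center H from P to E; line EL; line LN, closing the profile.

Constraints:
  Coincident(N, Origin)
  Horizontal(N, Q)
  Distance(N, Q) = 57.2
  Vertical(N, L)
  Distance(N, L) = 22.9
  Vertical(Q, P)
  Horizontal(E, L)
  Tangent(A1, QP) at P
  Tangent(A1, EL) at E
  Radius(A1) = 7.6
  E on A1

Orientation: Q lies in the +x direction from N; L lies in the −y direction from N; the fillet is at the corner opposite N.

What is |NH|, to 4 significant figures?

51.91

N is at the origin; N and Q share the same y with |NQ| = 57.2 and Q on the +x side, so Q = (57.20, 0.000). N and L share the same x with |NL| = 22.9 and L on the −y side, so L = (0.000, -22.90). The virtual corner opposite N is at (57.20, -22.90). The tangent condition forces HP to be normal to QP and A1 meets EL tangentially, so HE is at right angles to EL, with radius 7.6, so the center H sits 7.6 in from both sides at H = (49.60, -15.30). Then |NH| = |H − N| = 51.91.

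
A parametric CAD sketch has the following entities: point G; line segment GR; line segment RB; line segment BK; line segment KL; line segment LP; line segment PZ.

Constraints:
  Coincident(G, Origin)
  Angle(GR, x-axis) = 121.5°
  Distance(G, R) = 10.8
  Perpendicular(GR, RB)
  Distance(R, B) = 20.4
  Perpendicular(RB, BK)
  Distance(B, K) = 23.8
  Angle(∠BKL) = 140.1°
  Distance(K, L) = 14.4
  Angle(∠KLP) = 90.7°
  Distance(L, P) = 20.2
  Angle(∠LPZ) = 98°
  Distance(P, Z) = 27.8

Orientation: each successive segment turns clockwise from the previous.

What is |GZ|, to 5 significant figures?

15.951

G is at the origin; GR runs at 121.5° with length 10.8, so R = (-5.6430, 9.2085). The perpendicularity gives RB at right angles to GR, so RB runs at 31.500°; with |RB| = 20.4, B = (11.751, 19.867). RB ⟂ BK, so BK runs at -58.500°; with |BK| = 23.8, K = (24.186, -0.42535). ∠BKL = 140.1° gives KL at -98.400° from the x-axis; with |KL| = 14.4, L = (22.083, -14.671). ∠KLP = 90.7° gives LP at 172.30° from the x-axis; with |LP| = 20.2, P = (2.0649, -11.964). ∠LPZ = 98.0° gives PZ at 90.300° from the x-axis; with |PZ| = 27.8, Z = (1.9193, 15.835). Then |GZ| = |Z − G| = 15.951.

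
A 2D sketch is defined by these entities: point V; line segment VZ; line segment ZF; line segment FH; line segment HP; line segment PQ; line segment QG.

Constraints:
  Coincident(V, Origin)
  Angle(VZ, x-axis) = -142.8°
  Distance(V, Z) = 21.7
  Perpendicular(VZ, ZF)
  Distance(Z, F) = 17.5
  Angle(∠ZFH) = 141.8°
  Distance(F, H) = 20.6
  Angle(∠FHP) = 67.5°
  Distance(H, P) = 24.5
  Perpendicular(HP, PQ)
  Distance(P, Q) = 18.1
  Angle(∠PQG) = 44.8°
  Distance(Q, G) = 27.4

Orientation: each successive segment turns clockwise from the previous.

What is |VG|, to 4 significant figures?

30.28

V is at the origin; VZ runs at -142.8° with length 21.7, so Z = (-17.28, -13.12). The perpendicularity gives ZF at right angles to VZ, so ZF runs at 127.2°; with |ZF| = 17.5, F = (-27.87, 0.8195). ∠ZFH = 141.8° gives FH at 89.00° from the x-axis; with |FH| = 20.6, H = (-27.51, 21.42). ∠FHP = 67.5° gives HP at -23.50° from the x-axis; with |HP| = 24.5, P = (-5.038, 11.65). The perpendicularity gives PQ at right angles to HP, so PQ runs at -113.5°; with |PQ| = 18.1, Q = (-12.26, -4.952). ∠PQG = 44.8° gives QG at 111.3° from the x-axis; with |QG| = 27.4, G = (-22.21, 20.58). Then |VG| = |G − V| = 30.28.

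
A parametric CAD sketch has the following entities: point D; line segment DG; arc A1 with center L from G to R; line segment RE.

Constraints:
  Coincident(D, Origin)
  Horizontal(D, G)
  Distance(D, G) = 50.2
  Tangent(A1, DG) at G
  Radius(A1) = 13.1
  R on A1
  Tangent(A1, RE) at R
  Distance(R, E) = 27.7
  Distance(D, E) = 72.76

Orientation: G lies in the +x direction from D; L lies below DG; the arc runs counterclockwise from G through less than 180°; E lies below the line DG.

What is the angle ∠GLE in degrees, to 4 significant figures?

163.1°

Checks: |LG| = 13.10 ✓; |LR| = 13.10 ✓; ∠(LR, RE) = 90.00° ✓; |RE| = 27.70 ✓; |DE| = 72.76 ✓.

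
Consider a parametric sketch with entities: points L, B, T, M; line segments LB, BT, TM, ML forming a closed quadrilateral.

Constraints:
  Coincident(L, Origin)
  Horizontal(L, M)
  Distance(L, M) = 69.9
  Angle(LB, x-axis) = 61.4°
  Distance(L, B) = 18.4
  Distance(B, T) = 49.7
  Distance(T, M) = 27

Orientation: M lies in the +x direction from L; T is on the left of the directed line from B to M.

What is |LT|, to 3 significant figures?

62.7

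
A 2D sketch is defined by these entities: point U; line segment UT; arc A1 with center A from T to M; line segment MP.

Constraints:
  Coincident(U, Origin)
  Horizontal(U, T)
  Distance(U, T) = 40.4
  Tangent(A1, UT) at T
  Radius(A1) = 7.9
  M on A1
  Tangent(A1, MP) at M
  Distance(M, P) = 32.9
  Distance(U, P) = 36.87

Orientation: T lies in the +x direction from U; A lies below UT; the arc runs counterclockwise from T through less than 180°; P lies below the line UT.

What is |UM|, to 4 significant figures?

33.77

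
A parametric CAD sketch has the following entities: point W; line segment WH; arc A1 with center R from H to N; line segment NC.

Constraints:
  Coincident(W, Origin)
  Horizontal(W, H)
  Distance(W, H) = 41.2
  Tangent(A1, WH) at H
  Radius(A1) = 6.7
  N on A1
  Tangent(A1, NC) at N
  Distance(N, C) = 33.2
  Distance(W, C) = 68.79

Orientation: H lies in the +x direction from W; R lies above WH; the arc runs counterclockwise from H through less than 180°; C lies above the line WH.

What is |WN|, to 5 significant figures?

47.699

Checks: W = (0.00, 0.00) ✓; |RN| = 6.700 ✓; ∠(RN, NC) = 90.00° ✓; |NC| = 33.20 ✓; |WC| = 68.79 ✓.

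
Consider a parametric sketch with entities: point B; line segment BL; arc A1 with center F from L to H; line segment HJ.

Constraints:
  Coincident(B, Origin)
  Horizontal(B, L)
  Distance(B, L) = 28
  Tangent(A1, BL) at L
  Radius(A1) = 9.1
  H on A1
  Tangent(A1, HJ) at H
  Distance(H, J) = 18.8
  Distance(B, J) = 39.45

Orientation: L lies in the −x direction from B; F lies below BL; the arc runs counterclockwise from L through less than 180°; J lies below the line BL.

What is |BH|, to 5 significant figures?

38.336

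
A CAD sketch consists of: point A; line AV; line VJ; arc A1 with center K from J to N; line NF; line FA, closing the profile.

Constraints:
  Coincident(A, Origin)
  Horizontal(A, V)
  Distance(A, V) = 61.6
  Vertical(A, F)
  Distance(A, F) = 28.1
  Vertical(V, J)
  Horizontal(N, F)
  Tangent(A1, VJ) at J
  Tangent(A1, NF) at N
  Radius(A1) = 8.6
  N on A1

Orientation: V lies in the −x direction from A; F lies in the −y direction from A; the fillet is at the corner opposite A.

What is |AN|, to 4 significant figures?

59.99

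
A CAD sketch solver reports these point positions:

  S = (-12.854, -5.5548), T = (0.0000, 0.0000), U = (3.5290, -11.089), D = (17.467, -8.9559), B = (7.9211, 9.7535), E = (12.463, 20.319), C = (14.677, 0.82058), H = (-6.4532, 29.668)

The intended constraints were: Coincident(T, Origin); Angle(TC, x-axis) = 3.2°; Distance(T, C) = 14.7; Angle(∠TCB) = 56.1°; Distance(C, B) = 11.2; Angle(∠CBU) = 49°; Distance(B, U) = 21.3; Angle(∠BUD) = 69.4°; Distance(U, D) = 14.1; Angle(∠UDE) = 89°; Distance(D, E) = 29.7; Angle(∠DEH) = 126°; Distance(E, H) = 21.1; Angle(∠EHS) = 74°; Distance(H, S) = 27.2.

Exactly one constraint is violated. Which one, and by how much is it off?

Distance(H, S) = 27.2 — off by 8.60.

T = (0.00, 0.00) ✓; TC at 3.200° ✓; |TC| = 14.70 ✓; ∠TCB = 56.10° ✓; |CB| = 11.20 ✓; ∠CBU = 49.00° ✓; |BU| = 21.30 ✓; ∠BUD = 69.40° ✓; |UD| = 14.10 ✓; ∠UDE = 89.00° ✓; |DE| = 29.70 ✓; ∠DEH = 126.0° ✓; |EH| = 21.10 ✓; ∠EHS = 74.00° ✓; |HS| = 35.80 ✗.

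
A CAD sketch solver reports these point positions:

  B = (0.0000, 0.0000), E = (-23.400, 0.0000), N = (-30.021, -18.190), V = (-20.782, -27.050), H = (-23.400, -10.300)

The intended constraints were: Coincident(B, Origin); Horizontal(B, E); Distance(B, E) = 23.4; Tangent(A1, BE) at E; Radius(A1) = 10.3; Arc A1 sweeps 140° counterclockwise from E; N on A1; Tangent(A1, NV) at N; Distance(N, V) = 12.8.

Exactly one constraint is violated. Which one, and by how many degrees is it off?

Tangent(A1, NV) at N — off by 3.80°.

B = (0.00, 0.00) ✓; B.y = 0.00, E.y = 0.00 ✓; |BE| = 23.40 ✓; ∠(HE, EB) = 90.00° ✓; |HE| = 10.30 ✓; bearing(H→N) − bearing(H→E) = 140.0° ✓; |HN| = 10.30 ✓; ∠(HN, NV) = 93.80° ✗; |NV| = 12.80 ✓.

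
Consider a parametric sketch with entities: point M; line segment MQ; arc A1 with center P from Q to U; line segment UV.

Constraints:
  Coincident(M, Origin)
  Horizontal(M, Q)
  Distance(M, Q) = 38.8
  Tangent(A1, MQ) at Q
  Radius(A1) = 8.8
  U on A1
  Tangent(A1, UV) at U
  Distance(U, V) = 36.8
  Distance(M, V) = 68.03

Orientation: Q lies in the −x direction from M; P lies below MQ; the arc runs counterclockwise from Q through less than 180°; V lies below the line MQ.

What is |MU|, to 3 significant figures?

48.2

M is at the origin; MQ is horizontal with |MQ| = 38.8 and Q on the −x side, so Q = (-38.8, 0.00). The tangent condition forces PQ to be normal to MQ, so P = Q + (0, -8.8) = (-38.8, -8.80). Since PU ⟂ UV (tangency), |PV| = √(8.8² + 36.8²) = 37.8 regardless of where U sits on A1. So V lies on both circle(M, 68.03) and circle(P, 37.8); the below-MQ intersection is V = (-51.5, -44.4). U is the foot of the tangent from V: U = (-47.5, -7.85).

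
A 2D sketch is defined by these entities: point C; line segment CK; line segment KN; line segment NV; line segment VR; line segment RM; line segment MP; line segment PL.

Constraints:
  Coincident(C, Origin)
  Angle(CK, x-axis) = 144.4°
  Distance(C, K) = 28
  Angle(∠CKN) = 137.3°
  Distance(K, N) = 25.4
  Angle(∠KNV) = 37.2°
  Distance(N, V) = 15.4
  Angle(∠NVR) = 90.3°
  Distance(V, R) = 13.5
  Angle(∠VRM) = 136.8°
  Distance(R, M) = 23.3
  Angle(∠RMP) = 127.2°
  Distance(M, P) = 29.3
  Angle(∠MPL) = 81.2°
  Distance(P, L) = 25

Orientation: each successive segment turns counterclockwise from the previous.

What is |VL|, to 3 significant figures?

38.8

C is at the origin; CK runs at 144.4° with length 28.0, so K = (-22.8, 16.3). ∠CKN = 137.3° gives KN at -173° from the x-axis; with |KN| = 25.4, N = (-48.0, 13.2). ∠KNV = 37.2° gives NV at -30.1° from the x-axis; with |NV| = 15.4, V = (-34.6, 5.44). ∠NVR = 90.3° gives VR at 59.6° from the x-axis; with |VR| = 13.5, R = (-27.8, 17.1). ∠VRM = 136.8° gives RM at 103° from the x-axis; with |RM| = 23.3, M = (-33.0, 39.8). ∠RMP = 127.2° gives MP at 156° from the x-axis; with |MP| = 29.3, P = (-59.7, 51.9). ∠MPL = 81.2° gives PL at -106° from the x-axis; with |PL| = 25.0, L = (-66.4, 27.8). Then |VL| = |L − V| = 38.8.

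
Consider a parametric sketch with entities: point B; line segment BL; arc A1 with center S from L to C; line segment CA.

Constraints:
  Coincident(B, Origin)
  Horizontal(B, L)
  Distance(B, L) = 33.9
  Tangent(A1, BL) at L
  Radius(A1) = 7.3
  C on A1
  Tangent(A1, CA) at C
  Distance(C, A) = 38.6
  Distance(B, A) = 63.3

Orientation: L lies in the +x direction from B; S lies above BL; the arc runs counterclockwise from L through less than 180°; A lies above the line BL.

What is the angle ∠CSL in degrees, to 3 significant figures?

85.3°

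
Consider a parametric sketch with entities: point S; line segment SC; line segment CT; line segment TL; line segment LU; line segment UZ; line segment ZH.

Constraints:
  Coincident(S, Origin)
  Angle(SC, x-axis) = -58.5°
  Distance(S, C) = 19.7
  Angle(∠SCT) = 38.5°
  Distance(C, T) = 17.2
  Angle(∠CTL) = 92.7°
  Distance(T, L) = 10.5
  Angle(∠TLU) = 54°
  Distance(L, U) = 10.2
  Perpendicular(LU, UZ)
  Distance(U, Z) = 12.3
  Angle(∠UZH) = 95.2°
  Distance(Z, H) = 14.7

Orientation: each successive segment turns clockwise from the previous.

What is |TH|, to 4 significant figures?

11.79

S is at the origin; SC runs at -58.5° with length 19.7, so C = (10.29, -16.80). ∠SCT = 38.5° gives CT at 160.0° from the x-axis; with |CT| = 17.2, T = (-5.869, -10.91). ∠CTL = 92.7° gives TL at 72.70° from the x-axis; with |TL| = 10.5, L = (-2.747, -0.8893). ∠TLU = 54.0° gives LU at -53.30° from the x-axis; with |LU| = 10.2, U = (3.349, -9.067). LU ⟂ UZ, so UZ runs at -143.3°; with |UZ| = 12.3, Z = (-6.513, -16.42). ∠UZH = 95.2° gives ZH at 131.9° from the x-axis; with |ZH| = 14.7, H = (-16.33, -5.477). Then |TH| = |H − T| = 11.79.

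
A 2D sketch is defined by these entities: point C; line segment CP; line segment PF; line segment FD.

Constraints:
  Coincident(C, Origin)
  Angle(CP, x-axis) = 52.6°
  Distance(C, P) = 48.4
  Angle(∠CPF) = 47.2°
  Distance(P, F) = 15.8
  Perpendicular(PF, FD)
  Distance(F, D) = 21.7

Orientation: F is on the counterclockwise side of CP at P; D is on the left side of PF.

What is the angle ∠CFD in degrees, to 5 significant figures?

25.692°

C is at the origin; CP runs at 52.6° with length 48.4, so P = 48.4·(cos 52.6°, sin 52.6°) = (29.397, 38.450). ∠CPF = 47.2°, so PF runs at 52.6° + (180° − 47.2°) = 185.40° from the x-axis; with |PF| = 15.8, F = P + 15.8·(cos 185.40°, sin 185.40°) = (13.667, 36.963). PF ⟂ FD; with |FD| = 21.7 on the left of PF, D = F + 21.7·(0.094108, -0.99556) = (15.709, 15.359). Then cos ∠CFD = FC·FD / (|FC||FD|), giving 25.692°.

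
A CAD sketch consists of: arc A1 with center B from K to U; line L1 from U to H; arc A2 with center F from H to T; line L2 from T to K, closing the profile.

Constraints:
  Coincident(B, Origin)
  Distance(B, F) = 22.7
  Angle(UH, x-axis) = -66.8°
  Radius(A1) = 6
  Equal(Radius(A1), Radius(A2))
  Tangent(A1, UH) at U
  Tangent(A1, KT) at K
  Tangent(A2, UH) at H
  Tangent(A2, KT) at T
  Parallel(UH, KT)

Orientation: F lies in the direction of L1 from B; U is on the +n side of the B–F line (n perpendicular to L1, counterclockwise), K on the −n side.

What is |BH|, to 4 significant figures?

23.48

The slot axis is L1's direction at -66.8°, so u = (cos -66.8°, sin -66.8°) = (0.3939, -0.9191) and n = (−sin -66.8°, cos -66.8°) = (0.9191, 0.3939). B is at the origin and F lies 22.7 along u from B, so F = 22.7·u = (8.942, -20.86). Tangency of A1 to both parallel lines with radius 6.0 puts U and K at B ± 6.0·n: U = (5.515, 2.364), K = (-5.515, -2.364). Equal radii place H and T the same way about F: H = F + 6.0·n = (14.46, -18.50), T = F − 6.0·n = (3.428, -23.23). Then |BH| = |H − B| = 23.48.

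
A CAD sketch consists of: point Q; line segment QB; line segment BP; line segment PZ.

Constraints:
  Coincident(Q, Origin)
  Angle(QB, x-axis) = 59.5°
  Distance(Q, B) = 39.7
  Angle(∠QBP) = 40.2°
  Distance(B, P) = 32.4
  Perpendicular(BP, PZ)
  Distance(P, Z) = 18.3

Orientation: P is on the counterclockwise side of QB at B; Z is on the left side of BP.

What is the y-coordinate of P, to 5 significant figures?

23.498

Q is at the origin; QB runs at 59.5° with length 39.7, so B = 39.7·(cos 59.5°, sin 59.5°) = (20.149, 34.207). ∠QBP = 40.2°, so BP runs at 59.5° + (180° − 40.2°) = 199.30° from the x-axis; with |BP| = 32.4, P = B + 32.4·(cos 199.30°, sin 199.30°) = (-10.430, 23.498). So P.y = 23.498.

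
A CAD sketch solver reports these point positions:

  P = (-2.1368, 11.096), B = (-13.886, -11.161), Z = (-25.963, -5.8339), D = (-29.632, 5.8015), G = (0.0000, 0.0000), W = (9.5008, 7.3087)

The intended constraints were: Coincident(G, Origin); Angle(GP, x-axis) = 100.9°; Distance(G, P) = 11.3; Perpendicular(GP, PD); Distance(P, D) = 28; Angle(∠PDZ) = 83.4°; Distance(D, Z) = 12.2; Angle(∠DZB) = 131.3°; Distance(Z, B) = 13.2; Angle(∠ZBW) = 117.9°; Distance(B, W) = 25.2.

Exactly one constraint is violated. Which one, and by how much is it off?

Distance(B, W) = 25.2 — off by 4.60.

G = (0.00, 0.00) ✓; GP at 100.9° ✓; |GP| = 11.30 ✓; ∠(GP, PD) = 90.00° ✓; |PD| = 28.00 ✓; ∠PDZ = 83.40° ✓; |DZ| = 12.20 ✓; ∠DZB = 131.3° ✓; |ZB| = 13.20 ✓; ∠ZBW = 117.9° ✓; |BW| = 29.80 ✗.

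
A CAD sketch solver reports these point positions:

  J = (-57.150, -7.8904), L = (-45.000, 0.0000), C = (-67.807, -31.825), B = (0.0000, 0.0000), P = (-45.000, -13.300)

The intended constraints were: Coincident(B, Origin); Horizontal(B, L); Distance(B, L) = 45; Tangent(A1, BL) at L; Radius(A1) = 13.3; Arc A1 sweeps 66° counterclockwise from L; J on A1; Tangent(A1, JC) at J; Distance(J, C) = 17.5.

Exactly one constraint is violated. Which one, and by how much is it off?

Distance(J, C) = 17.5 — off by 8.70.

B = (0.00, 0.00) ✓; B.y = 0.00, L.y = 0.00 ✓; |BL| = 45.00 ✓; ∠(PL, LB) = 90.00° ✓; |PL| = 13.30 ✓; bearing(P→J) − bearing(P→L) = 66.00° ✓; |PJ| = 13.30 ✓; ∠(PJ, JC) = 90.00° ✓; |JC| = 26.20 ✗.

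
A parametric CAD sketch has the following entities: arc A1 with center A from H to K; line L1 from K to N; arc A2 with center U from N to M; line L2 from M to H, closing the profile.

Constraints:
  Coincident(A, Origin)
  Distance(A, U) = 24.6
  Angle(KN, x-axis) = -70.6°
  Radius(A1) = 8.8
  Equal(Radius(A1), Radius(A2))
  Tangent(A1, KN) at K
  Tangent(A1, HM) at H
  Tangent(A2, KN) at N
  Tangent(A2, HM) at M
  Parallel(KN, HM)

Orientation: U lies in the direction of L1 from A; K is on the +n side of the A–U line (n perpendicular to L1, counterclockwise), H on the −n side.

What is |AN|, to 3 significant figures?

26.1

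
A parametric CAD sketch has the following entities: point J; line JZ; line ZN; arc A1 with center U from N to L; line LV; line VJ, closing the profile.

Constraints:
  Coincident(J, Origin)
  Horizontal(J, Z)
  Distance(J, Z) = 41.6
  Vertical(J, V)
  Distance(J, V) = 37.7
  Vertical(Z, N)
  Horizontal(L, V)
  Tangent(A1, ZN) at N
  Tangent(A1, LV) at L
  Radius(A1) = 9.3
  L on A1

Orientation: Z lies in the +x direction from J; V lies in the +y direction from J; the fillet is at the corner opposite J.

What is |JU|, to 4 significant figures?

43.01

J is at the origin; JZ is horizontal with |JZ| = 41.6 and Z on the +x side, so Z = (41.60, 0.000). JV is vertical with |JV| = 37.7 and V on the +y side, so V = (0.000, 37.70). The virtual corner opposite J is at (41.60, 37.70). The tangent condition forces UN to be normal to ZN and tangency of A1 to LV means the radius UL is perpendicular to LV, with radius 9.3, so the center U sits 9.3 in from both sides at U = (32.30, 28.40). Then |JU| = |U − J| = 43.01.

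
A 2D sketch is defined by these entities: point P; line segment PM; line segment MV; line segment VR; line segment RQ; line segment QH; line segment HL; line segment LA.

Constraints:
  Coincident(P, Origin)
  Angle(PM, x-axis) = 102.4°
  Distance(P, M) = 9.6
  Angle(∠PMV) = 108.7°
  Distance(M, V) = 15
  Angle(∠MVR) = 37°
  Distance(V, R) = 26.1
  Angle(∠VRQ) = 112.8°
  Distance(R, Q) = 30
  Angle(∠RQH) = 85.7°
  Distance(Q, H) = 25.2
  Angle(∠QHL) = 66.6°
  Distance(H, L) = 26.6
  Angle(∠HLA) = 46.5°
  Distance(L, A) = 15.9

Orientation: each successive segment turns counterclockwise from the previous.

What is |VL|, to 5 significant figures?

18.518

P is at the origin; PM runs at 102.4° with length 9.6, so M = (-2.0615, 9.3761). ∠PMV = 108.7° gives MV at 173.70° from the x-axis; with |MV| = 15.0, V = (-16.971, 11.022). ∠MVR = 37.0° gives VR at -43.300° from the x-axis; with |VR| = 26.1, R = (2.0240, -6.8778). ∠VRQ = 112.8° gives RQ at 23.900° from the x-axis; with |RQ| = 30.0, Q = (29.452, 5.2765). ∠RQH = 85.7° gives QH at 118.20° from the x-axis; with |QH| = 25.2, H = (17.543, 27.485). ∠QHL = 66.6° gives HL at -128.40° from the x-axis; with |HL| = 26.6, L = (1.0208, 6.6391). Then |VL| = |L − V| = 18.518.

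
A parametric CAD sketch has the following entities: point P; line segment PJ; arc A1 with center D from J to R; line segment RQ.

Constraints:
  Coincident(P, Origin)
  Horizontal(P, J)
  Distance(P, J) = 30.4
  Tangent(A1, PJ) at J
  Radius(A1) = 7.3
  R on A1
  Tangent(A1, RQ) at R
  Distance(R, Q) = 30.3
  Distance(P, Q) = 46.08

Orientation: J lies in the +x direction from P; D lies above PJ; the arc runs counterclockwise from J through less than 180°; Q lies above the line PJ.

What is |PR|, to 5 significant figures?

38.501

Checks: |DJ| = 7.300 ✓; |DR| = 7.300 ✓; ∠(DR, RQ) = 90.00° ✓; |RQ| = 30.30 ✓; |PQ| = 46.08 ✓.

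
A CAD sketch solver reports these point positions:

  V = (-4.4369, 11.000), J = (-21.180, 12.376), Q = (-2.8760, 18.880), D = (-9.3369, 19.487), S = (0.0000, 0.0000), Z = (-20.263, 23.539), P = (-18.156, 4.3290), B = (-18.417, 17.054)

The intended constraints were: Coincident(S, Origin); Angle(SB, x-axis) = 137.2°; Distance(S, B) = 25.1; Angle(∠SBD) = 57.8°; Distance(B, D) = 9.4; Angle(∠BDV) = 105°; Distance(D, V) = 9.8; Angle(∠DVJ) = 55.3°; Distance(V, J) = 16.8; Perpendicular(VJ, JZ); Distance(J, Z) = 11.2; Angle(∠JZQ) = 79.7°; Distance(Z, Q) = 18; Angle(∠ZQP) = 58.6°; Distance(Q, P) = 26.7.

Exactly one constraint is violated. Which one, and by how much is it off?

Distance(Q, P) = 26.7 — off by 5.60.

S = (0.00, 0.00) ✓; SB at 137.2° ✓; |SB| = 25.10 ✓; ∠SBD = 57.80° ✓; |BD| = 9.400 ✓; ∠BDV = 105.0° ✓; |DV| = 9.800 ✓; ∠DVJ = 55.30° ✓; |VJ| = 16.80 ✓; ∠(VJ, JZ) = 90.00° ✓; |JZ| = 11.20 ✓; ∠JZQ = 79.70° ✓; |ZQ| = 18.00 ✓; ∠ZQP = 58.60° ✓; |QP| = 21.10 ✗.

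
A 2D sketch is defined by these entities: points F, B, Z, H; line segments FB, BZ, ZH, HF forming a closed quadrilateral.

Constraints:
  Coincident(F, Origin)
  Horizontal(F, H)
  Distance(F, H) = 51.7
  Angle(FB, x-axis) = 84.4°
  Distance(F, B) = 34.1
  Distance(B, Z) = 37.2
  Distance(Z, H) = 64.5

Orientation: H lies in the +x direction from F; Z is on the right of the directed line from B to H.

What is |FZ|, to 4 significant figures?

12.81

F is at the origin; FH is horizontal with |FH| = 51.7 and H in +x, so H = (51.7, 0). FB runs at 84.4° with |FB| = 34.1, so B = (3.328, 33.94). Z is determined by |BZ| = 37.2 and |ZH| = 64.5 together: it lies at the intersection of circle(B, 37.2) and circle(H, 64.5). With |BH| = 59.09, the foot of the radical line on BH is 6.052 from B and the perpendicular offset is √(37.2² − 6.052²) = 36.70. Taking the right-of-BH solution: Z = (-12.80, 0.4144).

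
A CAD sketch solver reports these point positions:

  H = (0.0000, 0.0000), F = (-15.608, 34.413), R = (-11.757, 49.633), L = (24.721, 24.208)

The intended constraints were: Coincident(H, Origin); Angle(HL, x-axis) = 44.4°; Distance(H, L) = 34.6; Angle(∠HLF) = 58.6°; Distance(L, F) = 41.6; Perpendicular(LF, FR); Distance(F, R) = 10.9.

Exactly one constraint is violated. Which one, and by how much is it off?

Distance(F, R) = 10.9 — off by 4.80.

H = (0.00, 0.00) ✓; HL at 44.40° ✓; |HL| = 34.60 ✓; ∠HLF = 58.60° ✓; |LF| = 41.60 ✓; ∠(LF, FR) = 90.00° ✓; |FR| = 15.70 ✗.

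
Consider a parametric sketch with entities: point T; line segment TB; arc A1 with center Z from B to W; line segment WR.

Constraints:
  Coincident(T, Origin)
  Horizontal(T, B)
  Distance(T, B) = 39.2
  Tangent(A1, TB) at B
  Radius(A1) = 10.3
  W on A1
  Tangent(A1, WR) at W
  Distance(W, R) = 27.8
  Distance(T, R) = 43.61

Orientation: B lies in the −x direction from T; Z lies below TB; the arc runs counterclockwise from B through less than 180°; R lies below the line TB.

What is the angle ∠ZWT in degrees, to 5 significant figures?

28.346°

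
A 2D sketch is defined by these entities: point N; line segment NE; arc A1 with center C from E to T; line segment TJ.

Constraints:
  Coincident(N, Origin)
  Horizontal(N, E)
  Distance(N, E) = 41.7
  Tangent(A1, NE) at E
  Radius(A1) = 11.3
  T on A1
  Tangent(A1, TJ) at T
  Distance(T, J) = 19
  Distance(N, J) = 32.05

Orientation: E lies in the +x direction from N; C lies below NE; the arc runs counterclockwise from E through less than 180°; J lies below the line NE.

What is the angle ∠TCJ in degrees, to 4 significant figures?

59.26°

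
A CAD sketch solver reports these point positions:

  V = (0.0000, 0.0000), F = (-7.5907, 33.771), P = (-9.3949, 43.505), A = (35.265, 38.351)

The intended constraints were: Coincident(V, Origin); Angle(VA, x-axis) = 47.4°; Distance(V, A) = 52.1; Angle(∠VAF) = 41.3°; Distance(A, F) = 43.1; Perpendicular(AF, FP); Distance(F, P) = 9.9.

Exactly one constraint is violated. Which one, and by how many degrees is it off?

Perpendicular(AF, FP) — off by 4.40°.

V = (0.00, 0.00) ✓; VA at 47.40° ✓; |VA| = 52.10 ✓; ∠VAF = 41.30° ✓; |AF| = 43.10 ✓; ∠(AF, FP) = 85.60° ✗; |FP| = 9.900 ✓.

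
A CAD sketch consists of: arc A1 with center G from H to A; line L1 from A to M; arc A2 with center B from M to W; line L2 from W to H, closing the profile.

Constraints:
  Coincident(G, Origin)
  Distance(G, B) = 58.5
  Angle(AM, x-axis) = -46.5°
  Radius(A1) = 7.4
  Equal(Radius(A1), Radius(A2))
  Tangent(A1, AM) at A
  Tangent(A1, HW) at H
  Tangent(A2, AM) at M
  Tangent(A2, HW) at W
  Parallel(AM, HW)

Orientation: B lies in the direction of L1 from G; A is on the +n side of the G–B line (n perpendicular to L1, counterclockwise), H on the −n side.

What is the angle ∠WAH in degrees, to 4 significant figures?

75.80°

The slot axis is L1's direction at -46.5°, so u = (cos -46.5°, sin -46.5°) = (0.6884, -0.7254) and n = (−sin -46.5°, cos -46.5°) = (0.7254, 0.6884). G is at the origin and B lies 58.5 along u from G, so B = 58.5·u = (40.27, -42.43). Tangency of A1 to both parallel lines with radius 7.4 puts A and H at G ± 7.4·n: A = (5.368, 5.094), H = (-5.368, -5.094). Equal radii place M and W the same way about B: M = B + 7.4·n = (45.64, -37.34), W = B − 7.4·n = (34.90, -47.53). Then cos ∠WAH = AW·AH / (|AW||AH|), giving 75.80°.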